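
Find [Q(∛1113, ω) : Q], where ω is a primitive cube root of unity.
[Q(∛1113, ω) : Q] = 6

[Q(∛1113):Q] = 3 (min poly x^3 - 1113, irreducible since 1113 is not a perfect cube). [Q(ω):Q] = 2 (min poly x^2 + x + 1). Since Q(∛1113) ⊂ R and ω ∉ R, we have ω ∉ Q(∛1113), so x^2 + x + 1 remains irreducible over Q(∛1113) and [Q(∛1113, ω) : Q(∛1113)] = 2. By the tower law, [Q(∛1113, ω) : Q] = 3 · 2 = 6. (In fact Q(∛1113, ω) is the splitting field of x^3 - 1113 over Q.)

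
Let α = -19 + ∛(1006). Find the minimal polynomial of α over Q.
m_α(x) = x^3 + 57x^2 + 1083x + 5853

Set β = α + 19 = ∛(1006), so β^3 = 1006. Then (α + 19)^3 - 1006 = 0, i.e. α is a root of g(x) = (x + 19)^3 - 1006 = x^3 + 57x^2 + 1083x + 5853. Since g(x) = h(x + 19) where h(x) = x^3 - 1006, and h is irreducible over Q (because 1006 is not a perfect cube, so h has no rational root, and a monic cubic with no rational root is irreducible), g is also irreducible (irreducibility is preserved under the substitution x → x + 19). Hence m_α(x) = x^3 + 57x^2 + 1083x + 5853.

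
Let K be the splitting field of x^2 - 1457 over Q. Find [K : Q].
[K : Q] = 2

f(x) = x^2 - 1457 factors as (x - √1457)(x + √1457). The splitting field is K = Q(√1457). Since 1457 is squarefree and > 1, it is not a perfect square, so x^2 - 1457 is irreducible over Q and [Q(√1457) : Q] = 2. Hence [K : Q] = 2.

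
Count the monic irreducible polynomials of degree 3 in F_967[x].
There are 301410032 monic irreducible polynomials of degree 3 over F_967

Each element of F_{967^3} that lies in no proper subfield is a root of exactly one monic irreducible of degree 3 over F_967, and each such polynomial has 3 distinct roots in F_{967^3}. By Möbius inversion the count is N_967(3) = (1/3) Σ_{d|3} μ(3/d) · 967^d = (1/3)(μ(3)·967^1 + μ(1)·967^3) = 904230096/3 = 301410032.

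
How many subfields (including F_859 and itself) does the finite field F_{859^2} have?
F_{859^2} has 2 subfields

The subfields of F_{p^n} are exactly the fields F_{p^d} for d | n (each is the fixed field of the unique index-d subgroup of Gal(F_{p^n}/F_p) ≅ Z/nZ). The divisors of n = 2 are {1, 2}, giving 2 subfields: F_{859^1}, F_{859^2}.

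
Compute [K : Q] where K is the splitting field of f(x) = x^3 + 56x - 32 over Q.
[K : Q] = 6

By the rational root test, any rational root of the monic integer polynomial f(x) = x^3 + 56x - 32 must be an integer dividing the constant term -32, i.e. one of ±{1, 2, 4, 8, 16, 32}. Evaluating: f(1) = 25, f(-1) = -89, f(2) = 88, f(-2) = -152, f(4) = 256, f(-4) = -320, f(8) = 928, f(-8) = -992, f(16) = 4960, f(-16) = -5024, f(32) = 34528, f(-32) = -34592; none is 0, so f has no rational root and is therefore irreducible over Q (a cubic with no linear factor over a field is irreducible). For an irreducible cubic, the Galois group is A_3 or S_3 according as the discriminant disc(f) = -4a^3 - 27b^2 = -4·(56)^3 - 27·(-32)^2 = -730112 is or is not a square in Q. Here disc(f) = -730112 is not a perfect square in Q, so the Galois group of f over Q is not contained in A_3 and must be all of S_3. The splitting field has degree |S_3| = 6 over Q, so [K : Q] = 6.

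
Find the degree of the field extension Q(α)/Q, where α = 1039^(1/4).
[Q(α):Q] = 4

α is a root of x^4 - 1039. By Eisenstein's criterion at the prime p = 1039 (which divides the constant term 1039 but p^2 = 1079521 does not, since 1039 is squarefree), x^4 - 1039 is irreducible over Q. Hence [Q(α):Q] = 4.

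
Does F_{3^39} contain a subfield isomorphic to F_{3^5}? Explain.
No: F_{3^5} is not a subfield of F_{3^39}

F_{p^m} embeds in F_{p^n} iff m | n. Here 5 ∤ 39 (since 39 = 7·5 + 4 with remainder 4 ≠ 0), so F_{3^5} is not a subfield of F_{3^39}. Equivalently: if it were, the tower law would give 5 = [F_{3^5}:F_3] dividing [F_{3^39}:F_3] = 39, contradiction.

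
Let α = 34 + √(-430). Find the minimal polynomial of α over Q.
m_α(x) = x^2 - 68x + 1586

From α - 34 = √(-430), squaring gives (α - 34)^2 = -430, i.e. α^2 - 68α + 1156 = -430, so α^2 - 68α + 1586 = 0. The discriminant of x^2 - 68x + 1586 is (-68)^2 - 4·(1586) = 4624 - 6344 = -1720, and 4·(-430) is not a perfect square in Q since -430 is squarefree and ≠ 1. Hence x^2 - 68x + 1586 is irreducible over Q and is the minimal polynomial of α.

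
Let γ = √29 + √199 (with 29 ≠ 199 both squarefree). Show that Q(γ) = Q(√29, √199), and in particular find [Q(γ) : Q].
[Q(γ) : Q] = 4 (equivalently, Q(γ) = Q(√29, √199))

Obviously Q(γ) ⊆ Q(√29, √199), and [Q(√29, √199):Q] = 4 (since 29, 199 are distinct squarefree integers > 1 with 5771 not a perfect square). To show equality we compute the minimal polynomial of γ. From γ = √29 + √199: γ^2 = 29 + 2√(5771) + 199 = 228 + 2√(5771), so γ^2 - 228 = 2√(5771); squaring, (γ^2 - 228)^2 = 4·5771, i.e. γ^4 - 456γ^2 + 51984 - 23084 = 0, i.e. γ^4 - 456γ^2 + 28900 = 0. So γ is a root of x^4 - 456x^2 + 28900. This polynomial is irreducible over Q: it has no rational root (each ±√29 ± √199 is irrational), and any factorization into two quadratics over Q would force √(5771) ∈ Q (pairing opposite roots) or √29, √199 ∈ Q (other pairings), all impossible. Hence [Q(γ):Q] = 4 = [Q(√29, √199):Q], so Q(γ) = Q(√29, √199).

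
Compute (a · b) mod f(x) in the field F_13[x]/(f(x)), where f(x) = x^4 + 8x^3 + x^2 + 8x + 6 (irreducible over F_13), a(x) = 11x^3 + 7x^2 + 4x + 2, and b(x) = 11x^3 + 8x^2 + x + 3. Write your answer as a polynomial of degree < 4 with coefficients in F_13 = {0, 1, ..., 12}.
a · b ≡ 6x^3 + x^2 + 8x + 2 (mod f(x))

Multiply in F_13[x]: a(x)·b(x) = (11x^3 + 7x^2 + 4x + 2)·(11x^3 + 8x^2 + x + 3) = 4x^6 + 9x^5 + 7x^4 + 3x^3 + 2x^2 + x + 6. This has degree ≥ 4, so divide by f(x) over F_13: 4x^6 + 9x^5 + 7x^4 + 3x^3 + 2x^2 + x + 6 = (4x^2 + 3x + 5)·(x^4 + 8x^3 + x^2 + 8x + 6) + (6x^3 + x^2 + 8x + 2). Hence a·b ≡ 6x^3 + x^2 + 8x + 2 (mod f). (F_13[x]/(f) is a field with 13^4 = 28561 elements since f is irreducible of degree 4.)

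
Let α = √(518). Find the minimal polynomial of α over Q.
m_α(x) = x^2 - 518

α satisfies α^2 - 518 = 0, so x^2 - 518 annihilates α. Since d = 518 is squarefree and ≠ 1, it is not a perfect square in Q, so x^2 - 518 has no rational root and is therefore irreducible over Q (a degree-2 polynomial over a field is irreducible iff it has no root). Hence m_α(x) = x^2 - 518.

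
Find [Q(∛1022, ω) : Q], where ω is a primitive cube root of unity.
[Q(∛1022, ω) : Q] = 6

[Q(∛1022):Q] = 3 (min poly x^3 - 1022, irreducible since 1022 is not a perfect cube). [Q(ω):Q] = 2 (min poly x^2 + x + 1). Since Q(∛1022) ⊂ R and ω ∉ R, we have ω ∉ Q(∛1022), so x^2 + x + 1 remains irreducible over Q(∛1022) and [Q(∛1022, ω) : Q(∛1022)] = 2. By the tower law, [Q(∛1022, ω) : Q] = 3 · 2 = 6. (In fact Q(∛1022, ω) is the splitting field of x^3 - 1022 over Q.)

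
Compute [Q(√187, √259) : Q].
[Q(√187, √259) : Q] = 4

[Q(√187):Q] = 2 (min poly x^2 - 187, irreducible since 187 is squarefree > 1). For the top step, suppose √259 ∈ Q(√187), say √259 = c + d√187 with c, d ∈ Q. Squaring: 259 = c^2 + 187d^2 + 2cd√187. Since √187 ∉ Q this forces 2cd = 0. If d = 0 then √259 = c ∈ Q, contradicting 259 squarefree > 1. If c = 0 then 259 = 187d^2, so 187·259 = (187d)^2 is a perfect square in Q — but 187·259 = 48433 is not a perfect square (since 187 and 259 are distinct squarefree integers). Contradiction. Hence √259 ∉ Q(√187), so x^2 - 259 stays irreducible over Q(√187) and [Q(√187, √259) : Q(√187)] = 2. By the tower law, [Q(√187, √259) : Q] = 2 · 2 = 4.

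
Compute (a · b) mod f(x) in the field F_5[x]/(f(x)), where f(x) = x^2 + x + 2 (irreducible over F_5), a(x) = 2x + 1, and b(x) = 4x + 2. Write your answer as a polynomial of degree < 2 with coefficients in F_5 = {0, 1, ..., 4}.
a · b ≡ 1 (mod f(x))

Multiply in F_5[x]: a(x)·b(x) = (2x + 1)·(4x + 2) = 3x^2 + 3x + 2. This has degree ≥ 2, so divide by f(x) over F_5: 3x^2 + 3x + 2 = (3)·(x^2 + x + 2) + (1). Hence a·b ≡ 1 (mod f). (F_5[x]/(f) is a field with 5^2 = 25 elements since f is irreducible of degree 2.)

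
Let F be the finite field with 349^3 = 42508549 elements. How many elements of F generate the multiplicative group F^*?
There are φ(42508548) = 12954816 primitive elements

F_q^* is cyclic of order q - 1 = 42508548. A cyclic group of order m has exactly φ(m) generators. Here m = 42508548 = 2^2 · 3^2 · 19 · 29 · 2143, so the number of primitive elements is φ(42508548) = 12954816.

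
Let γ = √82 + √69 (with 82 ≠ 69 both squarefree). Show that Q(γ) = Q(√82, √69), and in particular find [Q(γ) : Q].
[Q(γ) : Q] = 4 (equivalently, Q(γ) = Q(√82, √69))

Obviously Q(γ) ⊆ Q(√82, √69), and [Q(√82, √69):Q] = 4 (since 82, 69 are distinct squarefree integers > 1 with 5658 not a perfect square). To show equality we compute the minimal polynomial of γ. From γ = √82 + √69: γ^2 = 82 + 2√(5658) + 69 = 151 + 2√(5658), so γ^2 - 151 = 2√(5658); squaring, (γ^2 - 151)^2 = 4·5658, i.e. γ^4 - 302γ^2 + 22801 - 22632 = 0, i.e. γ^4 - 302γ^2 + 169 = 0. So γ is a root of x^4 - 302x^2 + 169. This polynomial is irreducible over Q: it has no rational root (each ±√82 ± √69 is irrational), and any factorization into two quadratics over Q would force √(5658) ∈ Q (pairing opposite roots) or √82, √69 ∈ Q (other pairings), all impossible. Hence [Q(γ):Q] = 4 = [Q(√82, √69):Q], so Q(γ) = Q(√82, √69).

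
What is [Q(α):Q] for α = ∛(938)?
[Q(α):Q] = 3

The minimal polynomial of α is x^3 - 938, irreducible over Q since 938 is not a perfect cube (so x^3 - 938 has no rational root). Hence [Q(α):Q] = deg(m_α) = 3.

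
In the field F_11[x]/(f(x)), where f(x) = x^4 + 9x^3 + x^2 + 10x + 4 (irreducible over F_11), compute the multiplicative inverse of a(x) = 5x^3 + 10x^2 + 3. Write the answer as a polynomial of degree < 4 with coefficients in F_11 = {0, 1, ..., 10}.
a(x)^(-1) ≡ x^3 + 8x^2 + 7x + 10 (mod f(x))

Since f is irreducible over F_11, F_11[x]/(f) is a field and a(x) ≠ 0 has an inverse. Apply the extended Euclidean algorithm to f(x) and a(x) in F_11[x]: f(x) = (9x + 8)·a(x) + (9x^2 + 5x + 2);  a(x) = (3x + 8)·(9x^2 + 5x + 2) + (9x + 9);  (9x^2 + 5x + 2) = (x + 2)·(9x + 9) + (6). The last nonzero remainder is the constant 6 = gcd(f, a) in F_11. Back-substituting through the division chain expresses 6 = s(x)·a(x) + t(x)·f(x) with s(x) ≡ 6x^3 + 4x^2 + 9x + 5 (mod f), so (6x^3 + 4x^2 + 9x + 5)·a(x) ≡ 6 (mod f). Multiplying by 6^(-1) ≡ 2 in F_11 gives a(x)^(-1) ≡ 2·(6x^3 + 4x^2 + 9x + 5) ≡ x^3 + 8x^2 + 7x + 10 (mod f). Check: (5x^3 + 10x^2 + 3)·(x^3 + 8x^2 + 7x + 10) = 5x^6 + 6x^5 + 5x^4 + 2x^3 + 3x^2 + 10x + 8 ≡ 1 (mod x^4 + 9x^3 + x^2 + 10x + 4).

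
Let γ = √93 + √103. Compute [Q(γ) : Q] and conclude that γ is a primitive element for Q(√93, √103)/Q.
[Q(γ) : Q] = 4 (equivalently, Q(γ) = Q(√93, √103))

Obviously Q(γ) ⊆ Q(√93, √103), and [Q(√93, √103):Q] = 4 (since 93, 103 are distinct squarefree integers > 1 with 9579 not a perfect square). To show equality we compute the minimal polynomial of γ. From γ = √93 + √103: γ^2 = 93 + 2√(9579) + 103 = 196 + 2√(9579), so γ^2 - 196 = 2√(9579); squaring, (γ^2 - 196)^2 = 4·9579, i.e. γ^4 - 392γ^2 + 38416 - 38316 = 0, i.e. γ^4 - 392γ^2 + 100 = 0. So γ is a root of x^4 - 392x^2 + 100. This polynomial is irreducible over Q: it has no rational root (each ±√93 ± √103 is irrational), and any factorization into two quadratics over Q would force √(9579) ∈ Q (pairing opposite roots) or √93, √103 ∈ Q (other pairings), all impossible. Hence [Q(γ):Q] = 4 = [Q(√93, √103):Q], so Q(γ) = Q(√93, √103).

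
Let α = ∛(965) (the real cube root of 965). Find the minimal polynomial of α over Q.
m_α(x) = x^3 - 965

α satisfies α^3 = 965, so x^3 - 965 annihilates α. By the rational root test, a rational root p/q (in lowest terms) of x^3 - 965 would satisfy p^3 = 965 q^3, forcing q = 1 and p^3 = 965; but 965 is not a perfect cube, contradiction. A monic cubic over Q with no rational root is irreducible (any nontrivial factorization would include a linear factor). Hence x^3 - 965 is the minimal polynomial of α, and in particular [Q(α):Q] = 3.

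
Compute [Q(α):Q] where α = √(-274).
[Q(α):Q] = 2

[Q(α):Q] equals the degree of the minimal polynomial of α. Here α^2 = -274 and x^2 + 274 is irreducible (d = -274 is squarefree, ≠ 1, hence not a square), so deg(m_α) = 2. Thus [Q(α):Q] = 2.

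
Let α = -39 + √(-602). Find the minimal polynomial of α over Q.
m_α(x) = x^2 + 78x + 2123

From α + 39 = √(-602), squaring gives (α + 39)^2 = -602, i.e. α^2 + 78α + 1521 = -602, so α^2 + 78α + 2123 = 0. The discriminant of x^2 + 78x + 2123 is (78)^2 - 4·(2123) = 6084 - 8492 = -2408, and 4·(-602) is not a perfect square in Q since -602 is squarefree and ≠ 1. Hence x^2 + 78x + 2123 is irreducible over Q and is the minimal polynomial of α.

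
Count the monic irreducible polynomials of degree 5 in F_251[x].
There are 199250125200 monic irreducible polynomials of degree 5 over F_251

Each element of F_{251^5} that lies in no proper subfield is a root of exactly one monic irreducible of degree 5 over F_251, and each such polynomial has 5 distinct roots in F_{251^5}. By Möbius inversion the count is N_251(5) = (1/5) Σ_{d|5} μ(5/d) · 251^d = (1/5)(μ(5)·251^1 + μ(1)·251^5) = 996250626000/5 = 199250125200.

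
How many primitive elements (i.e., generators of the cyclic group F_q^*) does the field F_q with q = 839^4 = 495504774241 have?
There are φ(495504774240) = 111916670976 primitive elements

F_q^* is cyclic of order q - 1 = 495504774240. A cyclic group of order m has exactly φ(m) generators. Here m = 495504774240 = 2^5 · 3 · 5 · 7 · 109 · 419 · 3229, so the number of primitive elements is φ(495504774240) = 111916670976.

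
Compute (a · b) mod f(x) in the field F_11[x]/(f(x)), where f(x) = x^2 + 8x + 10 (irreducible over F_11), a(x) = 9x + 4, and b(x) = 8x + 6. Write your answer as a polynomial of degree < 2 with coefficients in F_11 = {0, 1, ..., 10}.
a · b ≡ 5x + 8 (mod f(x))

Multiply in F_11[x]: a(x)·b(x) = (9x + 4)·(8x + 6) = 6x^2 + 9x + 2. This has degree ≥ 2, so divide by f(x) over F_11: 6x^2 + 9x + 2 = (6)·(x^2 + 8x + 10) + (5x + 8). Hence a·b ≡ 5x + 8 (mod f). (F_11[x]/(f) is a field with 11^2 = 121 elements since f is irreducible of degree 2.)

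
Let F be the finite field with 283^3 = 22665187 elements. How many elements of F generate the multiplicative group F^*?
There are φ(22665186) = 7273152 primitive elements

F_q^* is cyclic of order q - 1 = 22665186. A cyclic group of order m has exactly φ(m) generators. Here m = 22665186 = 2 · 3^2 · 47 · 73 · 367, so the number of primitive elements is φ(22665186) = 7273152.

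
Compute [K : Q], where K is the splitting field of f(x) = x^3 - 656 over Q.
[K : Q] = 6

The roots of x^3 - 656 are ∛656, ω∛656, ω^2∛656 where ω = e^(2πi/3) is a primitive cube root of unity, so K = Q(∛656, ω). Now [Q(∛656):Q] = 3 (since 656 is not a perfect cube, x^3 - 656 is irreducible) and [Q(ω):Q] = 2. Both 2 and 3 divide [K:Q], and [K:Q] ≤ 3·2 = 6, so [K:Q] = 6. (Equivalently: Q(∛656) ⊂ R but ω ∉ R, so [K : Q(∛656)] = 2.)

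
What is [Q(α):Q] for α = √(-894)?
[Q(α):Q] = 2

[Q(α):Q] equals the degree of the minimal polynomial of α. Here α^2 = -894 and x^2 + 894 is irreducible (d = -894 is squarefree, ≠ 1, hence not a square), so deg(m_α) = 2. Thus [Q(α):Q] = 2.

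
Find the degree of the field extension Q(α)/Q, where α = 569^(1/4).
[Q(α):Q] = 4

α is a root of x^4 - 569. By Eisenstein's criterion at the prime p = 569 (which divides the constant term 569 but p^2 = 323761 does not, since 569 is squarefree), x^4 - 569 is irreducible over Q. Hence [Q(α):Q] = 4.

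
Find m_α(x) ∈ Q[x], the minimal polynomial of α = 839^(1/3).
m_α(x) = x^3 - 839

α satisfies α^3 = 839, so x^3 - 839 annihilates α. By the rational root test, a rational root p/q (in lowest terms) of x^3 - 839 would satisfy p^3 = 839 q^3, forcing q = 1 and p^3 = 839; but 839 is not a perfect cube, contradiction. A monic cubic over Q with no rational root is irreducible (any nontrivial factorization would include a linear factor). Hence x^3 - 839 is the minimal polynomial of α, and in particular [Q(α):Q] = 3.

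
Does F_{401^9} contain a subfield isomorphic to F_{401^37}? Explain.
No: F_{401^37} is not a subfield of F_{401^9}

F_{p^m} embeds in F_{p^n} iff m | n. Here 37 ∤ 9 (since 9 = 0·37 + 9 with remainder 9 ≠ 0), so F_{401^37} is not a subfield of F_{401^9}. Equivalently: if it were, the tower law would give 37 = [F_{401^37}:F_401] dividing [F_{401^9}:F_401] = 9, contradiction.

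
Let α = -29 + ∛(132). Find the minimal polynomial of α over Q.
m_α(x) = x^3 + 87x^2 + 2523x + 24257

Set β = α + 29 = ∛(132), so β^3 = 132. Then (α + 29)^3 - 132 = 0, i.e. α is a root of g(x) = (x + 29)^3 - 132 = x^3 + 87x^2 + 2523x + 24257. Since g(x) = h(x + 29) where h(x) = x^3 - 132, and h is irreducible over Q (because 132 is not a perfect cube, so h has no rational root, and a monic cubic with no rational root is irreducible), g is also irreducible (irreducibility is preserved under the substitution x → x + 29). Hence m_α(x) = x^3 + 87x^2 + 2523x + 24257.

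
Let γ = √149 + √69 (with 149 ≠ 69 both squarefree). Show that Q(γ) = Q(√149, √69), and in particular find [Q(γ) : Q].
[Q(γ) : Q] = 4 (equivalently, Q(γ) = Q(√149, √69))

Obviously Q(γ) ⊆ Q(√149, √69), and [Q(√149, √69):Q] = 4 (since 149, 69 are distinct squarefree integers > 1 with 10281 not a perfect square). To show equality we compute the minimal polynomial of γ. From γ = √149 + √69: γ^2 = 149 + 2√(10281) + 69 = 218 + 2√(10281), so γ^2 - 218 = 2√(10281); squaring, (γ^2 - 218)^2 = 4·10281, i.e. γ^4 - 436γ^2 + 47524 - 41124 = 0, i.e. γ^4 - 436γ^2 + 6400 = 0. So γ is a root of x^4 - 436x^2 + 6400. This polynomial is irreducible over Q: it has no rational root (each ±√149 ± √69 is irrational), and any factorization into two quadratics over Q would force √(10281) ∈ Q (pairing opposite roots) or √149, √69 ∈ Q (other pairings), all impossible. Hence [Q(γ):Q] = 4 = [Q(√149, √69):Q], so Q(γ) = Q(√149, √69).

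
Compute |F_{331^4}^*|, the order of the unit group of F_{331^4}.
|F_{331^4}^*| = 12003612720

F_{331^4} has 331^4 = 12003612721 elements; its multiplicative group consists of all nonzero elements, so |F_{331^4}^*| = 12003612721 - 1 = 12003612720. (It is cyclic since any finite subgroup of the multiplicative group of a field is cyclic.)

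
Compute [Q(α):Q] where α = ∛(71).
[Q(α):Q] = 3

The minimal polynomial of α is x^3 - 71, irreducible over Q since 71 is not a perfect cube (so x^3 - 71 has no rational root). Hence [Q(α):Q] = deg(m_α) = 3.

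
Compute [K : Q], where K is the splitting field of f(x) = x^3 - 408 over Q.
[K : Q] = 6

The roots of x^3 - 408 are ∛408, ω∛408, ω^2∛408 where ω = e^(2πi/3) is a primitive cube root of unity, so K = Q(∛408, ω). Now [Q(∛408):Q] = 3 (since 408 is not a perfect cube, x^3 - 408 is irreducible) and [Q(ω):Q] = 2. Both 2 and 3 divide [K:Q], and [K:Q] ≤ 3·2 = 6, so [K:Q] = 6. (Equivalently: Q(∛408) ⊂ R but ω ∉ R, so [K : Q(∛408)] = 2.)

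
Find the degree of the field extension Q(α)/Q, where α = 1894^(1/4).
[Q(α):Q] = 4

α is a root of x^4 - 1894. By Eisenstein's criterion at the prime p = 2 (which divides the constant term 1894 but p^2 = 4 does not, since 1894 is squarefree), x^4 - 1894 is irreducible over Q. Hence [Q(α):Q] = 4.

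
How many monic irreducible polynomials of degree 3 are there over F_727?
There are 128079952 monic irreducible polynomials of degree 3 over F_727

Each element of F_{727^3} that lies in no proper subfield is a root of exactly one monic irreducible of degree 3 over F_727, and each such polynomial has 3 distinct roots in F_{727^3}. By Möbius inversion the count is N_727(3) = (1/3) Σ_{d|3} μ(3/d) · 727^d = (1/3)(μ(3)·727^1 + μ(1)·727^3) = 384239856/3 = 128079952.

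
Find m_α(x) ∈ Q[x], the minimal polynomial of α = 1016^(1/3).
m_α(x) = x^3 - 1016

α satisfies α^3 = 1016, so x^3 - 1016 annihilates α. By the rational root test, a rational root p/q (in lowest terms) of x^3 - 1016 would satisfy p^3 = 1016 q^3, forcing q = 1 and p^3 = 1016; but 1016 is not a perfect cube, contradiction. A monic cubic over Q with no rational root is irreducible (any nontrivial factorization would include a linear factor). Hence x^3 - 1016 is the minimal polynomial of α, and in particular [Q(α):Q] = 3.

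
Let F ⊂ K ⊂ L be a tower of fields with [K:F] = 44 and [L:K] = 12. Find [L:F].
[L:F] = 528

The tower law says that for any tower of field extensions F ⊂ K ⊂ L with finite degrees, [L:F] = [L:K] · [K:F]. Here this gives [L:F] = 12 · 44 = 528.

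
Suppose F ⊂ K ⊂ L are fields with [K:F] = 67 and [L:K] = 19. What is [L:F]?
[L:F] = 1273

The tower law says that for any tower of field extensions F ⊂ K ⊂ L with finite degrees, [L:F] = [L:K] · [K:F]. Here this gives [L:F] = 19 · 67 = 1273.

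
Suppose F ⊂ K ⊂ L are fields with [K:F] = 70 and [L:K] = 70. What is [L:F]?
[L:F] = 4900

The tower law says that for any tower of field extensions F ⊂ K ⊂ L with finite degrees, [L:F] = [L:K] · [K:F]. Here this gives [L:F] = 70 · 70 = 4900.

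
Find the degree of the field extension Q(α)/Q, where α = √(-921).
[Q(α):Q] = 2

[Q(α):Q] equals the degree of the minimal polynomial of α. Here α^2 = -921 and x^2 + 921 is irreducible (d = -921 is squarefree, ≠ 1, hence not a square), so deg(m_α) = 2. Thus [Q(α):Q] = 2.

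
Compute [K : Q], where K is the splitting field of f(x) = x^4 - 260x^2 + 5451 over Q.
[K : Q] = 4

Solving the quadratic in x^2: x^2 = (260 ± √(260^2 - 4·5451))/2 = (260 ± √45796)/2 = (260 ± 214)/2, giving x^2 = 23 or x^2 = 237. So f(x) = (x^2 - 23)(x^2 - 237) and the roots of f are ±√23, ±√237. Hence the splitting field is K = Q(√23, √237). Since 23 and 237 are distinct squarefree integers > 1, their product 5451 is not a perfect square, so √237 ∉ Q(√23). By the tower law [K:Q] = [Q(√23,√237):Q(√23)] · [Q(√23):Q] = 2 · 2 = 4.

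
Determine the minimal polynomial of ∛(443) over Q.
m_α(x) = x^3 - 443

α satisfies α^3 = 443, so x^3 - 443 annihilates α. By the rational root test, a rational root p/q (in lowest terms) of x^3 - 443 would satisfy p^3 = 443 q^3, forcing q = 1 and p^3 = 443; but 443 is not a perfect cube, contradiction. A monic cubic over Q with no rational root is irreducible (any nontrivial factorization would include a linear factor). Hence x^3 - 443 is the minimal polynomial of α, and in particular [Q(α):Q] = 3.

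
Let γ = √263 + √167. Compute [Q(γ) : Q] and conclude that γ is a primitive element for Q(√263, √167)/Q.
[Q(γ) : Q] = 4 (equivalently, Q(γ) = Q(√263, √167))

Obviously Q(γ) ⊆ Q(√263, √167), and [Q(√263, √167):Q] = 4 (since 263, 167 are distinct squarefree integers > 1 with 43921 not a perfect square). To show equality we compute the minimal polynomial of γ. From γ = √263 + √167: γ^2 = 263 + 2√(43921) + 167 = 430 + 2√(43921), so γ^2 - 430 = 2√(43921); squaring, (γ^2 - 430)^2 = 4·43921, i.e. γ^4 - 860γ^2 + 184900 - 175684 = 0, i.e. γ^4 - 860γ^2 + 9216 = 0. So γ is a root of x^4 - 860x^2 + 9216. This polynomial is irreducible over Q: it has no rational root (each ±√263 ± √167 is irrational), and any factorization into two quadratics over Q would force √(43921) ∈ Q (pairing opposite roots) or √263, √167 ∈ Q (other pairings), all impossible. Hence [Q(γ):Q] = 4 = [Q(√263, √167):Q], so Q(γ) = Q(√263, √167).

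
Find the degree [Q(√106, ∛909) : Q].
[Q(√106, ∛909) : Q] = 6

Let L = Q(√106, ∛909). Since Q(√106) ⊂ L and [Q(√106):Q] = 2, the tower law gives 2 | [L:Q]. Likewise Q(∛909) ⊂ L with [Q(∛909):Q] = 3 (because 909 is not a perfect cube), so 3 | [L:Q]. As gcd(2,3) = 1, [L:Q] is divisible by 6. Conversely L is generated over Q by √106 and ∛909, so [L:Q] ≤ 2·3 = 6. Therefore [Q(√106, ∛909) : Q] = 6.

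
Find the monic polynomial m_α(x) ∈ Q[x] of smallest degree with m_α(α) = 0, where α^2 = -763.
m_α(x) = x^2 + 763

α satisfies α^2 + 763 = 0, so x^2 + 763 annihilates α. Since d = -763 is squarefree and ≠ 1, it is not a perfect square in Q, so x^2 + 763 has no rational root and is therefore irreducible over Q (a degree-2 polynomial over a field is irreducible iff it has no root). Hence m_α(x) = x^2 + 763.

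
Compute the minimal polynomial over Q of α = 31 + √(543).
m_α(x) = x^2 - 62x + 418

From α - 31 = √(543), squaring gives (α - 31)^2 = 543, i.e. α^2 - 62α + 961 = 543, so α^2 - 62α + 418 = 0. The discriminant of x^2 - 62x + 418 is (-62)^2 - 4·(418) = 3844 - 1672 = 2172, and 4·(543) is not a perfect square in Q since 543 is squarefree and ≠ 1. Hence x^2 - 62x + 418 is irreducible over Q and is the minimal polynomial of α.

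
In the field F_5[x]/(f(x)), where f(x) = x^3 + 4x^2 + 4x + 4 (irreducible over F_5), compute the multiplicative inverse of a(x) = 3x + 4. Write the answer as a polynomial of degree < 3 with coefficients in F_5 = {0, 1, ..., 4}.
a(x)^(-1) ≡ 3x^2 + 3x + 3 (mod f(x))

Since f is irreducible over F_5, F_5[x]/(f) is a field and a(x) ≠ 0 has an inverse. Apply the extended Euclidean algorithm to f(x) and a(x) in F_5[x]: f(x) = (2x^2 + 2x + 2)·a(x) + (1). The last nonzero remainder is the constant 1 = gcd(f, a) in F_5. Back-substituting through the division chain expresses 1 = s(x)·a(x) + t(x)·f(x) with s(x) ≡ 3x^2 + 3x + 3 (mod f), so a(x)^(-1) ≡ s(x) = 3x^2 + 3x + 3 (mod f). Check: (3x + 4)·(3x^2 + 3x + 3) = 4x^3 + x^2 + x + 2 ≡ 1 (mod x^3 + 4x^2 + 4x + 4).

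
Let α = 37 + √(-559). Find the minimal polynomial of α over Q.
m_α(x) = x^2 - 74x + 1928

From α - 37 = √(-559), squaring gives (α - 37)^2 = -559, i.e. α^2 - 74α + 1369 = -559, so α^2 - 74α + 1928 = 0. The discriminant of x^2 - 74x + 1928 is (-74)^2 - 4·(1928) = 5476 - 7712 = -2236, and 4·(-559) is not a perfect square in Q since -559 is squarefree and ≠ 1. Hence x^2 - 74x + 1928 is irreducible over Q and is the minimal polynomial of α.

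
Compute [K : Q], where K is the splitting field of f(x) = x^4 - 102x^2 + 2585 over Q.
[K : Q] = 4

Solving the quadratic in x^2: x^2 = (102 ± √(102^2 - 4·2585))/2 = (102 ± √64)/2 = (102 ± 8)/2, giving x^2 = 55 or x^2 = 47. So f(x) = (x^2 - 55)(x^2 - 47) and the roots of f are ±√55, ±√47. Hence the splitting field is K = Q(√55, √47). Since 55 and 47 are distinct squarefree integers > 1, their product 2585 is not a perfect square, so √47 ∉ Q(√55). By the tower law [K:Q] = [Q(√55,√47):Q(√55)] · [Q(√55):Q] = 2 · 2 = 4.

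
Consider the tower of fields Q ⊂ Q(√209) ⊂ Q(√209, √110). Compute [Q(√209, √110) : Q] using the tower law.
[Q(√209, √110) : Q] = 4

[Q(√209):Q] = 2 (min poly x^2 - 209, irreducible since 209 is squarefree > 1). For the top step, suppose √110 ∈ Q(√209), say √110 = c + d√209 with c, d ∈ Q. Squaring: 110 = c^2 + 209d^2 + 2cd√209. Since √209 ∉ Q this forces 2cd = 0. If d = 0 then √110 = c ∈ Q, contradicting 110 squarefree > 1. If c = 0 then 110 = 209d^2, so 209·110 = (209d)^2 is a perfect square in Q — but 209·110 = 22990 is not a perfect square (since 209 and 110 are distinct squarefree integers). Contradiction. Hence √110 ∉ Q(√209), so x^2 - 110 stays irreducible over Q(√209) and [Q(√209, √110) : Q(√209)] = 2. By the tower law, [Q(√209, √110) : Q] = 2 · 2 = 4.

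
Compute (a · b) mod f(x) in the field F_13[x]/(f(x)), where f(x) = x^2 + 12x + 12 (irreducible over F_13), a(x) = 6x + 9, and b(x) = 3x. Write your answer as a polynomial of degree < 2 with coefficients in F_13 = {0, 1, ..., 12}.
a · b ≡ 6x + 5 (mod f(x))

Multiply in F_13[x]: a(x)·b(x) = (6x + 9)·(3x) = 5x^2 + x. This has degree ≥ 2, so divide by f(x) over F_13: 5x^2 + x = (5)·(x^2 + 12x + 12) + (6x + 5). Hence a·b ≡ 6x + 5 (mod f). (F_13[x]/(f) is a field with 13^2 = 169 elements since f is irreducible of degree 2.)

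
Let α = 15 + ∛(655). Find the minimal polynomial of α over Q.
m_α(x) = x^3 - 45x^2 + 675x - 4030

Set β = α - 15 = ∛(655), so β^3 = 655. Then (α - 15)^3 - 655 = 0, i.e. α is a root of g(x) = (x - 15)^3 - 655 = x^3 - 45x^2 + 675x - 4030. Since g(x) = h(x - 15) where h(x) = x^3 - 655, and h is irreducible over Q (because 655 is not a perfect cube, so h has no rational root, and a monic cubic with no rational root is irreducible), g is also irreducible (irreducibility is preserved under the substitution x → x - 15). Hence m_α(x) = x^3 - 45x^2 + 675x - 4030.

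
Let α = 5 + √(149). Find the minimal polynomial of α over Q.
m_α(x) = x^2 - 10x - 124

From α - 5 = √(149), squaring gives (α - 5)^2 = 149, i.e. α^2 - 10α + 25 = 149, so α^2 - 10α - 124 = 0. The discriminant of x^2 - 10x - 124 is (-10)^2 - 4·(-124) = 100 + 496 = 596, and 4·(149) is not a perfect square in Q since 149 is squarefree and ≠ 1. Hence x^2 - 10x - 124 is irreducible over Q and is the minimal polynomial of α.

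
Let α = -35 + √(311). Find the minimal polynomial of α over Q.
m_α(x) = x^2 + 70x + 914

From α + 35 = √(311), squaring gives (α + 35)^2 = 311, i.e. α^2 + 70α + 1225 = 311, so α^2 + 70α + 914 = 0. The discriminant of x^2 + 70x + 914 is (70)^2 - 4·(914) = 4900 - 3656 = 1244, and 4·(311) is not a perfect square in Q since 311 is squarefree and ≠ 1. Hence x^2 + 70x + 914 is irreducible over Q and is the minimal polynomial of α.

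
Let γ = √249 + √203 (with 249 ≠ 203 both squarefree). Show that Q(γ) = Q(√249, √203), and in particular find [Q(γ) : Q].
[Q(γ) : Q] = 4 (equivalently, Q(γ) = Q(√249, √203))

Obviously Q(γ) ⊆ Q(√249, √203), and [Q(√249, √203):Q] = 4 (since 249, 203 are distinct squarefree integers > 1 with 50547 not a perfect square). To show equality we compute the minimal polynomial of γ. From γ = √249 + √203: γ^2 = 249 + 2√(50547) + 203 = 452 + 2√(50547), so γ^2 - 452 = 2√(50547); squaring, (γ^2 - 452)^2 = 4·50547, i.e. γ^4 - 904γ^2 + 204304 - 202188 = 0, i.e. γ^4 - 904γ^2 + 2116 = 0. So γ is a root of x^4 - 904x^2 + 2116. This polynomial is irreducible over Q: it has no rational root (each ±√249 ± √203 is irrational), and any factorization into two quadratics over Q would force √(50547) ∈ Q (pairing opposite roots) or √249, √203 ∈ Q (other pairings), all impossible. Hence [Q(γ):Q] = 4 = [Q(√249, √203):Q], so Q(γ) = Q(√249, √203).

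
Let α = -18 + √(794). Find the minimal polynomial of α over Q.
m_α(x) = x^2 + 36x - 470

From α + 18 = √(794), squaring gives (α + 18)^2 = 794, i.e. α^2 + 36α + 324 = 794, so α^2 + 36α - 470 = 0. The discriminant of x^2 + 36x - 470 is (36)^2 - 4·(-470) = 1296 + 1880 = 3176, and 4·(794) is not a perfect square in Q since 794 is squarefree and ≠ 1. Hence x^2 + 36x - 470 is irreducible over Q and is the minimal polynomial of α.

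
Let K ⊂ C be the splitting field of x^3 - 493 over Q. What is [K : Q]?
[K : Q] = 6

The roots of x^3 - 493 are ∛493, ω∛493, ω^2∛493 where ω = e^(2πi/3) is a primitive cube root of unity, so K = Q(∛493, ω). Now [Q(∛493):Q] = 3 (since 493 is not a perfect cube, x^3 - 493 is irreducible) and [Q(ω):Q] = 2. Both 2 and 3 divide [K:Q], and [K:Q] ≤ 3·2 = 6, so [K:Q] = 6. (Equivalently: Q(∛493) ⊂ R but ω ∉ R, so [K : Q(∛493)] = 2.)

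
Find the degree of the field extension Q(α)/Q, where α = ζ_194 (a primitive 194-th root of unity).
[Q(α):Q] = 96

The minimal polynomial of ζ_194 over Q is the 194-th cyclotomic polynomial Φ_194(x), which is irreducible over Q and has degree φ(194) = 96. Hence [Q(α):Q] = φ(194) = 96.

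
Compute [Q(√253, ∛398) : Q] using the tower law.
[Q(√253, ∛398) : Q] = 6

Let L = Q(√253, ∛398). Since Q(√253) ⊂ L and [Q(√253):Q] = 2, the tower law gives 2 | [L:Q]. Likewise Q(∛398) ⊂ L with [Q(∛398):Q] = 3 (because 398 is not a perfect cube), so 3 | [L:Q]. As gcd(2,3) = 1, [L:Q] is divisible by 6. Conversely L is generated over Q by √253 and ∛398, so [L:Q] ≤ 2·3 = 6. Therefore [Q(√253, ∛398) : Q] = 6.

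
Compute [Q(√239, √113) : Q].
[Q(√239, √113) : Q] = 4

[Q(√239):Q] = 2 (min poly x^2 - 239, irreducible since 239 is squarefree > 1). For the top step, suppose √113 ∈ Q(√239), say √113 = c + d√239 with c, d ∈ Q. Squaring: 113 = c^2 + 239d^2 + 2cd√239. Since √239 ∉ Q this forces 2cd = 0. If d = 0 then √113 = c ∈ Q, contradicting 113 squarefree > 1. If c = 0 then 113 = 239d^2, so 239·113 = (239d)^2 is a perfect square in Q — but 239·113 = 27007 is not a perfect square (since 239 and 113 are distinct squarefree integers). Contradiction. Hence √113 ∉ Q(√239), so x^2 - 113 stays irreducible over Q(√239) and [Q(√239, √113) : Q(√239)] = 2. By the tower law, [Q(√239, √113) : Q] = 2 · 2 = 4.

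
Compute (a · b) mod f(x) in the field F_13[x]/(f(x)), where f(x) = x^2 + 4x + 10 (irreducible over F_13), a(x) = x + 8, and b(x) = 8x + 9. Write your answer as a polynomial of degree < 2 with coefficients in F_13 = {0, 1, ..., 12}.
a · b ≡ 2x + 5 (mod f(x))

Multiply in F_13[x]: a(x)·b(x) = (x + 8)·(8x + 9) = 8x^2 + 8x + 7. This has degree ≥ 2, so divide by f(x) over F_13: 8x^2 + 8x + 7 = (8)·(x^2 + 4x + 10) + (2x + 5). Hence a·b ≡ 2x + 5 (mod f). (F_13[x]/(f) is a field with 13^2 = 169 elements since f is irreducible of degree 2.)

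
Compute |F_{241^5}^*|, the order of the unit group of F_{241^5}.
|F_{241^5}^*| = 812990017200

F_{241^5} has 241^5 = 812990017201 elements; its multiplicative group consists of all nonzero elements, so |F_{241^5}^*| = 812990017201 - 1 = 812990017200. (It is cyclic since any finite subgroup of the multiplicative group of a field is cyclic.)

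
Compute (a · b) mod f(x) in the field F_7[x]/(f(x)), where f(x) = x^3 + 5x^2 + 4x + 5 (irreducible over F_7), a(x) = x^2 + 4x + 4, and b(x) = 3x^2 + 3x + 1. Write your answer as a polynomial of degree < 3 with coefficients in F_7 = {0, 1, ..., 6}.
a · b ≡ 6x^2 + x + 4 (mod f(x))

Multiply in F_7[x]: a(x)·b(x) = (x^2 + 4x + 4)·(3x^2 + 3x + 1) = 3x^4 + x^3 + 4x^2 + 2x + 4. This has degree ≥ 3, so divide by f(x) over F_7: 3x^4 + x^3 + 4x^2 + 2x + 4 = (3x)·(x^3 + 5x^2 + 4x + 5) + (6x^2 + x + 4). Hence a·b ≡ 6x^2 + x + 4 (mod f). (F_7[x]/(f) is a field with 7^3 = 343 elements since f is irreducible of degree 3.)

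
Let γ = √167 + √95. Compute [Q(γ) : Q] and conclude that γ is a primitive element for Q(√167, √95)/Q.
[Q(γ) : Q] = 4 (equivalently, Q(γ) = Q(√167, √95))

Obviously Q(γ) ⊆ Q(√167, √95), and [Q(√167, √95):Q] = 4 (since 167, 95 are distinct squarefree integers > 1 with 15865 not a perfect square). To show equality we compute the minimal polynomial of γ. From γ = √167 + √95: γ^2 = 167 + 2√(15865) + 95 = 262 + 2√(15865), so γ^2 - 262 = 2√(15865); squaring, (γ^2 - 262)^2 = 4·15865, i.e. γ^4 - 524γ^2 + 68644 - 63460 = 0, i.e. γ^4 - 524γ^2 + 5184 = 0. So γ is a root of x^4 - 524x^2 + 5184. This polynomial is irreducible over Q: it has no rational root (each ±√167 ± √95 is irrational), and any factorization into two quadratics over Q would force √(15865) ∈ Q (pairing opposite roots) or √167, √95 ∈ Q (other pairings), all impossible. Hence [Q(γ):Q] = 4 = [Q(√167, √95):Q], so Q(γ) = Q(√167, √95).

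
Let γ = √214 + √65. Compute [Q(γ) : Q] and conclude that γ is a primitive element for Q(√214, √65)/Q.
[Q(γ) : Q] = 4 (equivalently, Q(γ) = Q(√214, √65))

Obviously Q(γ) ⊆ Q(√214, √65), and [Q(√214, √65):Q] = 4 (since 214, 65 are distinct squarefree integers > 1 with 13910 not a perfect square). To show equality we compute the minimal polynomial of γ. From γ = √214 + √65: γ^2 = 214 + 2√(13910) + 65 = 279 + 2√(13910), so γ^2 - 279 = 2√(13910); squaring, (γ^2 - 279)^2 = 4·13910, i.e. γ^4 - 558γ^2 + 77841 - 55640 = 0, i.e. γ^4 - 558γ^2 + 22201 = 0. So γ is a root of x^4 - 558x^2 + 22201. This polynomial is irreducible over Q: it has no rational root (each ±√214 ± √65 is irrational), and any factorization into two quadratics over Q would force √(13910) ∈ Q (pairing opposite roots) or √214, √65 ∈ Q (other pairings), all impossible. Hence [Q(γ):Q] = 4 = [Q(√214, √65):Q], so Q(γ) = Q(√214, √65).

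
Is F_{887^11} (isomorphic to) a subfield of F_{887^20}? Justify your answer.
No: F_{887^11} is not a subfield of F_{887^20}

F_{p^m} embeds in F_{p^n} iff m | n. Here 11 ∤ 20 (since 20 = 1·11 + 9 with remainder 9 ≠ 0), so F_{887^11} is not a subfield of F_{887^20}. Equivalently: if it were, the tower law would give 11 = [F_{887^11}:F_887] dividing [F_{887^20}:F_887] = 20, contradiction.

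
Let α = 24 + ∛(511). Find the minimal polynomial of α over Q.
m_α(x) = x^3 - 72x^2 + 1728x - 14335

Set β = α - 24 = ∛(511), so β^3 = 511. Then (α - 24)^3 - 511 = 0, i.e. α is a root of g(x) = (x - 24)^3 - 511 = x^3 - 72x^2 + 1728x - 14335. Since g(x) = h(x - 24) where h(x) = x^3 - 511, and h is irreducible over Q (because 511 is not a perfect cube, so h has no rational root, and a monic cubic with no rational root is irreducible), g is also irreducible (irreducibility is preserved under the substitution x → x - 24). Hence m_α(x) = x^3 - 72x^2 + 1728x - 14335.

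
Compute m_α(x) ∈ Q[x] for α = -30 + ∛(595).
m_α(x) = x^3 + 90x^2 + 2700x + 26405

Set β = α + 30 = ∛(595), so β^3 = 595. Then (α + 30)^3 - 595 = 0, i.e. α is a root of g(x) = (x + 30)^3 - 595 = x^3 + 90x^2 + 2700x + 26405. Since g(x) = h(x + 30) where h(x) = x^3 - 595, and h is irreducible over Q (because 595 is not a perfect cube, so h has no rational root, and a monic cubic with no rational root is irreducible), g is also irreducible (irreducibility is preserved under the substitution x → x + 30). Hence m_α(x) = x^3 + 90x^2 + 2700x + 26405.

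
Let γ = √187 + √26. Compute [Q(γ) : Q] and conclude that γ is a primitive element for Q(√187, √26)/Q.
[Q(γ) : Q] = 4 (equivalently, Q(γ) = Q(√187, √26))

Obviously Q(γ) ⊆ Q(√187, √26), and [Q(√187, √26):Q] = 4 (since 187, 26 are distinct squarefree integers > 1 with 4862 not a perfect square). To show equality we compute the minimal polynomial of γ. From γ = √187 + √26: γ^2 = 187 + 2√(4862) + 26 = 213 + 2√(4862), so γ^2 - 213 = 2√(4862); squaring, (γ^2 - 213)^2 = 4·4862, i.e. γ^4 - 426γ^2 + 45369 - 19448 = 0, i.e. γ^4 - 426γ^2 + 25921 = 0. So γ is a root of x^4 - 426x^2 + 25921. This polynomial is irreducible over Q: it has no rational root (each ±√187 ± √26 is irrational), and any factorization into two quadratics over Q would force √(4862) ∈ Q (pairing opposite roots) or √187, √26 ∈ Q (other pairings), all impossible. Hence [Q(γ):Q] = 4 = [Q(√187, √26):Q], so Q(γ) = Q(√187, √26).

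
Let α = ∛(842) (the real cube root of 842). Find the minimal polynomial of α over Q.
m_α(x) = x^3 - 842

α satisfies α^3 = 842, so x^3 - 842 annihilates α. By the rational root test, a rational root p/q (in lowest terms) of x^3 - 842 would satisfy p^3 = 842 q^3, forcing q = 1 and p^3 = 842; but 842 is not a perfect cube, contradiction. A monic cubic over Q with no rational root is irreducible (any nontrivial factorization would include a linear factor). Hence x^3 - 842 is the minimal polynomial of α, and in particular [Q(α):Q] = 3.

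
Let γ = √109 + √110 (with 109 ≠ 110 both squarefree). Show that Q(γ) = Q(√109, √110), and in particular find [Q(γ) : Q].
[Q(γ) : Q] = 4 (equivalently, Q(γ) = Q(√109, √110))

Obviously Q(γ) ⊆ Q(√109, √110), and [Q(√109, √110):Q] = 4 (since 109, 110 are distinct squarefree integers > 1 with 11990 not a perfect square). To show equality we compute the minimal polynomial of γ. From γ = √109 + √110: γ^2 = 109 + 2√(11990) + 110 = 219 + 2√(11990), so γ^2 - 219 = 2√(11990); squaring, (γ^2 - 219)^2 = 4·11990, i.e. γ^4 - 438γ^2 + 47961 - 47960 = 0, i.e. γ^4 - 438γ^2 + 1 = 0. So γ is a root of x^4 - 438x^2 + 1. This polynomial is irreducible over Q: it has no rational root (each ±√109 ± √110 is irrational), and any factorization into two quadratics over Q would force √(11990) ∈ Q (pairing opposite roots) or √109, √110 ∈ Q (other pairings), all impossible. Hence [Q(γ):Q] = 4 = [Q(√109, √110):Q], so Q(γ) = Q(√109, √110).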